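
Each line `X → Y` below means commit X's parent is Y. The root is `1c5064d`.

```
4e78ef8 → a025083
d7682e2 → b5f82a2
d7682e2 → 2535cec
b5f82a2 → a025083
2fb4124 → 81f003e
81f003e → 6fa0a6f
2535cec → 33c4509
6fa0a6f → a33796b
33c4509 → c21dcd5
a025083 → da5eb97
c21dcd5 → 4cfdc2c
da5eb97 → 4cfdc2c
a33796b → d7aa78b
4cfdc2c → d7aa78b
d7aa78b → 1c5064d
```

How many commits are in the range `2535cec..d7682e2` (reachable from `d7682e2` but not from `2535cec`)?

4

Reachable from d7682e2: {1c5064d, 2535cec, 33c4509, 4cfdc2c, a025083, b5f82a2, c21dcd5, d7682e2, d7aa78b, da5eb97}.
Reachable from 2535cec: {1c5064d, 2535cec, 33c4509, 4cfdc2c, c21dcd5, d7aa78b}.
In d7682e2's history but not 2535cec's: {a025083, b5f82a2, d7682e2, da5eb97} — 4 commits.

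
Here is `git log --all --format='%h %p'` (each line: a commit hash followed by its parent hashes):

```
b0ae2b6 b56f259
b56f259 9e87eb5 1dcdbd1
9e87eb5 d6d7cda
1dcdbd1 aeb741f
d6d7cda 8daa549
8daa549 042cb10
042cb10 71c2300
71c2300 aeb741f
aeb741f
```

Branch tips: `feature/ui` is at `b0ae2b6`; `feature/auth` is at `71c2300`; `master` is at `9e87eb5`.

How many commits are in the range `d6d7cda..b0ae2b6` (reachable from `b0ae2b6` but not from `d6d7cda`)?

Reachable from b0ae2b6: {042cb10, 1dcdbd1, 71c2300, 8daa549, 9e87eb5, aeb741f, b0ae2b6, b56f259, d6d7cda}.
Reachable from d6d7cda: {042cb10, 71c2300, 8daa549, aeb741f, d6d7cda}.
In b0ae2b6's history but not d6d7cda's: {1dcdbd1, 9e87eb5, b0ae2b6, b56f259} — 4 commits.

4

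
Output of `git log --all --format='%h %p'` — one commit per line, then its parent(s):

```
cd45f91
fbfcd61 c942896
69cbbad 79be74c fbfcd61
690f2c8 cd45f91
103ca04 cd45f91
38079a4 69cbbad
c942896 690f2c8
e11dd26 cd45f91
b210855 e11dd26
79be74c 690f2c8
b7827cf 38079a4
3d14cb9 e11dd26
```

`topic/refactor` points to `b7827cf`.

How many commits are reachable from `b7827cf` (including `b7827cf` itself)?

Walking parent pointers from b7827cf: reachable set = {38079a4, 690f2c8, 69cbbad, 79be74c, b7827cf, c942896, cd45f91, fbfcd61}.
That is 8 commits.

8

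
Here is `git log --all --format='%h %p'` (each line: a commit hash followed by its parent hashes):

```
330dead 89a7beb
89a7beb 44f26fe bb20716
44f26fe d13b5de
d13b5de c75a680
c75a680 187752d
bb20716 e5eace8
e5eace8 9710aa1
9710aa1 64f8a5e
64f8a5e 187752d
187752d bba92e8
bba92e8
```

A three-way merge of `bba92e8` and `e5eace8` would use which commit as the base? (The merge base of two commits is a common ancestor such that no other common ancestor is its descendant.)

bba92e8

Ancestors of bba92e8: {bba92e8}.
Ancestors of e5eace8: {187752d, 64f8a5e, 9710aa1, bba92e8, e5eace8}.
Common ancestors: {bba92e8}.
The only common ancestor is bba92e8, so it is the merge base.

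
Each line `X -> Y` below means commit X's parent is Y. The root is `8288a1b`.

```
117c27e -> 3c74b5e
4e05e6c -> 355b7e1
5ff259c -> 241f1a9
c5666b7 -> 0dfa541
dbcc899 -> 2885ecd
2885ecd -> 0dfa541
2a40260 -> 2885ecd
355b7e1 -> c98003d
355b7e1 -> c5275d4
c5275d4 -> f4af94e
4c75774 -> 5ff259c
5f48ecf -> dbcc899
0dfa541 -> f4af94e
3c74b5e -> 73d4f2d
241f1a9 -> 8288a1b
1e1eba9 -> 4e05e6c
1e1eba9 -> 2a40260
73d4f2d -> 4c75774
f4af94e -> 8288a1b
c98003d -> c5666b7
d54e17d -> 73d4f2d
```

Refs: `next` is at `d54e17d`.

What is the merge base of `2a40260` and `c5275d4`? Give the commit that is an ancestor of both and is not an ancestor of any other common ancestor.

f4af94e

Ancestors of 2a40260: {0dfa541, 2885ecd, 2a40260, 8288a1b, f4af94e}.
Ancestors of c5275d4: {8288a1b, c5275d4, f4af94e}.
Common ancestors: {8288a1b, f4af94e}.
Among these, f4af94e is not an ancestor of any other common ancestor — it is the merge base.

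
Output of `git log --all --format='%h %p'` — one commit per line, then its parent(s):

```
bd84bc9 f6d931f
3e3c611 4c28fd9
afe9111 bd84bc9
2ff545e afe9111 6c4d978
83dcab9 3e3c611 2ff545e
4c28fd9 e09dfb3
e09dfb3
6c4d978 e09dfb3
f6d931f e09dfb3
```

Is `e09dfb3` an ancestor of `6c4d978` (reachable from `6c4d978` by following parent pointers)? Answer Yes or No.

Yes

Ancestors of 6c4d978 (commits reachable by following parents): {6c4d978, e09dfb3}.
e09dfb3 is in that set, so it is an ancestor of 6c4d978.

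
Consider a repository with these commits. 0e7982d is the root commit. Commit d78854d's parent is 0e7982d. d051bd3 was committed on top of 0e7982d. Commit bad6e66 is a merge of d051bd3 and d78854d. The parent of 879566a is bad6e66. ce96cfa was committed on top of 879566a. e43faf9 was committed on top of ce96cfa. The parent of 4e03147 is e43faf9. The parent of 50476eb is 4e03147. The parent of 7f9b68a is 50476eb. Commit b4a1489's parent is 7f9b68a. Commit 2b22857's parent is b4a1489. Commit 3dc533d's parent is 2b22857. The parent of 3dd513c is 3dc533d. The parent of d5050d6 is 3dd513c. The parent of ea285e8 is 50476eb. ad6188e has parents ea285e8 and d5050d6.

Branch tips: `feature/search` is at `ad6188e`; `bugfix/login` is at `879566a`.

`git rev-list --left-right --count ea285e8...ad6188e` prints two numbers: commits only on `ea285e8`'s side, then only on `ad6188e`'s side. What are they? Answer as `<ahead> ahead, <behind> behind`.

0 ahead, 7 behind

Reachable from ea285e8: {0e7982d, 4e03147, 50476eb, 879566a, bad6e66, ce96cfa, d051bd3, d78854d, e43faf9, ea285e8}.
Reachable from ad6188e: {0e7982d, 2b22857, 3dc533d, 3dd513c, 4e03147, 50476eb, 7f9b68a, 879566a, ad6188e, b4a1489, bad6e66, ce96cfa, d051bd3, d5050d6, d78854d, e43faf9, ea285e8}.
Only in ea285e8's history (ahead): {} — 0.
Only in ad6188e's history (behind): {2b22857, 3dc533d, 3dd513c, 7f9b68a, ad6188e, b4a1489, d5050d6} — 7.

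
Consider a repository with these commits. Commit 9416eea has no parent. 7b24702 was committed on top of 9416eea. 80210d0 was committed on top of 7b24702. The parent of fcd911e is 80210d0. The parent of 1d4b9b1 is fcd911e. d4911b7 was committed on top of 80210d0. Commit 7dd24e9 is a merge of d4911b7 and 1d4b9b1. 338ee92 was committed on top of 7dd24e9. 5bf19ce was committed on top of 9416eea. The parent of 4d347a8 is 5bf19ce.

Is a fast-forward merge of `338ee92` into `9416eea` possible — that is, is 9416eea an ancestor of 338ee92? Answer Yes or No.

A fast-forward from 9416eea to 338ee92 is possible iff 9416eea is an ancestor of 338ee92.
Ancestors of 338ee92: {1d4b9b1, 338ee92, 7b24702, 7dd24e9, 80210d0, 9416eea, d4911b7, fcd911e}.
9416eea is among them, so fast-forward is possible.

Yes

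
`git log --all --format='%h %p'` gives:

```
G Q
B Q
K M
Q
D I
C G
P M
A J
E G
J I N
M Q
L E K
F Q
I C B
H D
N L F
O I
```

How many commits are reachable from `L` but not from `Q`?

Reachable from L: {E, G, K, L, M, Q}.
Reachable from Q: {Q}.
In L's history but not Q's: {E, G, K, L, M} — 5 commits.

5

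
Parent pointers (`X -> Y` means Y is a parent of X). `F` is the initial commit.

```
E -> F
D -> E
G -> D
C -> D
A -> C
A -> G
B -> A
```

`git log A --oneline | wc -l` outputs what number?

6

Walking parent pointers from A: reachable set = {A, C, D, E, F, G}.
That is 6 commits.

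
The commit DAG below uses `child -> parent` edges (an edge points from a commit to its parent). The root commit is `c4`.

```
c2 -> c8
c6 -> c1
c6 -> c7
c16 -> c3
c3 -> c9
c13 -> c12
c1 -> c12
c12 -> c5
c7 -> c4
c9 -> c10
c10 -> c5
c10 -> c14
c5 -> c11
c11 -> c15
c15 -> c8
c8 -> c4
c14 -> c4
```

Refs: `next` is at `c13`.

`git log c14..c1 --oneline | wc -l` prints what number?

6

Reachable from c1: {c1, c11, c12, c15, c4, c5, c8}.
Reachable from c14: {c14, c4}.
In c1's history but not c14's: {c1, c11, c12, c15, c5, c8} — 6 commits.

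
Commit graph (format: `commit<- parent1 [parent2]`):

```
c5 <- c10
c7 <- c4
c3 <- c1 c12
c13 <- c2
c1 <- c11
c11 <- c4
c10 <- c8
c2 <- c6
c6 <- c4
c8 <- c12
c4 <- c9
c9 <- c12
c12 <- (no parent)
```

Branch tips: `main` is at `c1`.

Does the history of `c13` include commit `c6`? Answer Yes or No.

Yes

Ancestors of c13 (commits reachable by following parents): {c12, c13, c2, c4, c6, c9}.
c6 is in that set, so it is an ancestor of c13.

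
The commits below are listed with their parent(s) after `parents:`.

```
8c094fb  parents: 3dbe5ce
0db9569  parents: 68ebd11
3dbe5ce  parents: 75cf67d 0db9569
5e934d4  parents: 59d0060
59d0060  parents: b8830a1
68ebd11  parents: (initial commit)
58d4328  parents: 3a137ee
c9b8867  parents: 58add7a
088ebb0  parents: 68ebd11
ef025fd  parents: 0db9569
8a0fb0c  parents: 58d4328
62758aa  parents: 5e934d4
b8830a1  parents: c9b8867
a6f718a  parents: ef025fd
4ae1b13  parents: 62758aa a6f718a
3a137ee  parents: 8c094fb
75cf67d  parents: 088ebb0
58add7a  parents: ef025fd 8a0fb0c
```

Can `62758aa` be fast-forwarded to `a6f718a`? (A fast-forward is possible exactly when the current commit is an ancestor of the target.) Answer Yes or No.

A fast-forward from 62758aa to a6f718a is possible iff 62758aa is an ancestor of a6f718a.
Ancestors of a6f718a: {0db9569, 68ebd11, a6f718a, ef025fd}.
62758aa is not among them, so fast-forward is not possible.

No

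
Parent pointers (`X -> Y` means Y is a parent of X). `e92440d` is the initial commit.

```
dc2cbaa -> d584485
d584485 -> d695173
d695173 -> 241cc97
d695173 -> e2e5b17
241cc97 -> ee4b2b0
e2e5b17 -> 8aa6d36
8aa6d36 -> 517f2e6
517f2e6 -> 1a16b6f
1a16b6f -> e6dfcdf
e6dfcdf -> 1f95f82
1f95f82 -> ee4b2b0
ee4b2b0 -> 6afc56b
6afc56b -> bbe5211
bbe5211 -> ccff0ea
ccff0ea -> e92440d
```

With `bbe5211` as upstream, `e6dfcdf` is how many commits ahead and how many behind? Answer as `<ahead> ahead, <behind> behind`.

4 ahead, 0 behind

Reachable from e6dfcdf: {1f95f82, 6afc56b, bbe5211, ccff0ea, e6dfcdf, e92440d, ee4b2b0}.
Reachable from bbe5211: {bbe5211, ccff0ea, e92440d}.
Only in e6dfcdf's history (ahead): {1f95f82, 6afc56b, e6dfcdf, ee4b2b0} — 4.
Only in bbe5211's history (behind): {} — 0.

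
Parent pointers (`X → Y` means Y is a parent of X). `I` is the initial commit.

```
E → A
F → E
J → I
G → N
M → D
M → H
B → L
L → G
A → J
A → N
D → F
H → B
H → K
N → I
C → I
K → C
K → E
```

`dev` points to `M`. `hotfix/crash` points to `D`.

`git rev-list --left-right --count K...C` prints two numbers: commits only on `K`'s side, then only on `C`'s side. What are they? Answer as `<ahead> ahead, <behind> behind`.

Reachable from K: {A, C, E, I, J, K, N}.
Reachable from C: {C, I}.
Only in K's history (ahead): {A, E, J, K, N} — 5.
Only in C's history (behind): {} — 0.

5 ahead, 0 behind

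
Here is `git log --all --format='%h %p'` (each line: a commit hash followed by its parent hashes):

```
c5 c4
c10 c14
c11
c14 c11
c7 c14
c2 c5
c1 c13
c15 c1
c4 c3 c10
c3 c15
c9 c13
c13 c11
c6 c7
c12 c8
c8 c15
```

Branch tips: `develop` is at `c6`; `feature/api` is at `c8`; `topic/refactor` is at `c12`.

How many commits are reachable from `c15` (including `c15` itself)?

Walking parent pointers from c15: reachable set = {c1, c11, c13, c15}.
That is 4 commits.

4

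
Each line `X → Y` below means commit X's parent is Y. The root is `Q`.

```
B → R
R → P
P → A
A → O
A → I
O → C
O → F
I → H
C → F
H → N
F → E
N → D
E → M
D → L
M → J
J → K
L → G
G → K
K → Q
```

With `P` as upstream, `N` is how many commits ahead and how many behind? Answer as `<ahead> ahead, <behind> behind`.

0 ahead, 10 behind

Reachable from N: {D, G, K, L, N, Q}.
Reachable from P: {A, C, D, E, F, G, H, I, J, K, L, M, N, O, P, Q}.
Only in N's history (ahead): {} — 0.
Only in P's history (behind): {A, C, E, F, H, I, J, M, O, P} — 10.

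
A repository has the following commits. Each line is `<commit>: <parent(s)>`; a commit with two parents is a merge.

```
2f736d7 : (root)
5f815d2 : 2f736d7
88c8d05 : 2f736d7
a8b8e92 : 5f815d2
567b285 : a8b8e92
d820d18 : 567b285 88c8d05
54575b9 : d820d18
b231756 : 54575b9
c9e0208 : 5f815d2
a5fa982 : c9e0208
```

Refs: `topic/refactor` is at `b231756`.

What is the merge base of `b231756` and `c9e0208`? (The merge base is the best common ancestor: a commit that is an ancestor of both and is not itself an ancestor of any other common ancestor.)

Ancestors of b231756: {2f736d7, 54575b9, 567b285, 5f815d2, 88c8d05, a8b8e92, b231756, d820d18}.
Ancestors of c9e0208: {2f736d7, 5f815d2, c9e0208}.
Common ancestors: {2f736d7, 5f815d2}.
Among these, 5f815d2 is not an ancestor of any other common ancestor — it is the merge base.

5f815d2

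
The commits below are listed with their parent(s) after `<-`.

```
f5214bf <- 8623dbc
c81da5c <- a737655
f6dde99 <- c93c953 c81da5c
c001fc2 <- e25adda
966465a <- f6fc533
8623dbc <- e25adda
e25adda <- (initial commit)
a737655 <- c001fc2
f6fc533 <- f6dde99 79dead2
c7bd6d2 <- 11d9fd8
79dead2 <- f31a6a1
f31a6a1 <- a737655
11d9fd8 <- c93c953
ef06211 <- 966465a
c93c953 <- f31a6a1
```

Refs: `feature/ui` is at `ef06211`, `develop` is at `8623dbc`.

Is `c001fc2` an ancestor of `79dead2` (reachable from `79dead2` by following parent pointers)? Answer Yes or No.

Ancestors of 79dead2 (commits reachable by following parents): {79dead2, a737655, c001fc2, e25adda, f31a6a1}.
c001fc2 is in that set, so it is an ancestor of 79dead2.

Yes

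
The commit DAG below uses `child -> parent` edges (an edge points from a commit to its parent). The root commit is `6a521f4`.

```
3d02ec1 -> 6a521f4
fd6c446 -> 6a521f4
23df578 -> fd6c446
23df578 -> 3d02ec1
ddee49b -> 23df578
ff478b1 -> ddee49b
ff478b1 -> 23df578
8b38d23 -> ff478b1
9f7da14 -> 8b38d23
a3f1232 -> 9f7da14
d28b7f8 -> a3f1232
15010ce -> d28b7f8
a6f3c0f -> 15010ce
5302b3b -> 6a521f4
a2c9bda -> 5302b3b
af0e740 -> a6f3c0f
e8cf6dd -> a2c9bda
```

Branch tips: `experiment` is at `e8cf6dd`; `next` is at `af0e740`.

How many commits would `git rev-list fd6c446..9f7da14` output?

6

Reachable from 9f7da14: {23df578, 3d02ec1, 6a521f4, 8b38d23, 9f7da14, ddee49b, fd6c446, ff478b1}.
Reachable from fd6c446: {6a521f4, fd6c446}.
In 9f7da14's history but not fd6c446's: {23df578, 3d02ec1, 8b38d23, 9f7da14, ddee49b, ff478b1} — 6 commits.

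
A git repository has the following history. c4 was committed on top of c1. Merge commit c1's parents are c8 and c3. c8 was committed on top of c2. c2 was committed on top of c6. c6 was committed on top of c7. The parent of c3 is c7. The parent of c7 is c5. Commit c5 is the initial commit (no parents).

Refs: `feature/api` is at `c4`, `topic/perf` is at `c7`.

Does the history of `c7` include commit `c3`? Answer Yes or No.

No

Ancestors of c7: {c5, c7}.
c3 is not in that set, so it is not an ancestor of c7.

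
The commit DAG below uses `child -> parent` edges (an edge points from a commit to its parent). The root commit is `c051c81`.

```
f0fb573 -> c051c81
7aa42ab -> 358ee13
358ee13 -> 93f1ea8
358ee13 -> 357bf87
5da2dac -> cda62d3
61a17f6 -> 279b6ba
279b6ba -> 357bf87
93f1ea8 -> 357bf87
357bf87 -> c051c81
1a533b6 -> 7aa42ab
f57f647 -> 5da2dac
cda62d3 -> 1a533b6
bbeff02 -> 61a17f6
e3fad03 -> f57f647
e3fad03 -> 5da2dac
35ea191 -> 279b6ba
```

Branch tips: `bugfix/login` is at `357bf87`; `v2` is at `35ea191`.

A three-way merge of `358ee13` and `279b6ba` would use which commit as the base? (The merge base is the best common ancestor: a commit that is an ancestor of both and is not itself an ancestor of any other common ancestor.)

Ancestors of 358ee13: {357bf87, 358ee13, 93f1ea8, c051c81}.
Ancestors of 279b6ba: {279b6ba, 357bf87, c051c81}.
Common ancestors: {357bf87, c051c81}.
Among these, 357bf87 is not an ancestor of any other common ancestor — it is the merge base.

357bf87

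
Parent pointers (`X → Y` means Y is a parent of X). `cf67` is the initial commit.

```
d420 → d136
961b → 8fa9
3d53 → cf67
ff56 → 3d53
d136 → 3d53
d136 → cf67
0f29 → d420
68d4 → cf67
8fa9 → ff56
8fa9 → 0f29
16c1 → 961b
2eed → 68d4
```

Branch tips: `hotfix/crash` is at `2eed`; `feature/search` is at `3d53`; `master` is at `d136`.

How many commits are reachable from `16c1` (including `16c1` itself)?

9

Walking parent pointers from 16c1: reachable set = {0f29, 16c1, 3d53, 8fa9, 961b, cf67, d136, d420, ff56}.
That is 9 commits.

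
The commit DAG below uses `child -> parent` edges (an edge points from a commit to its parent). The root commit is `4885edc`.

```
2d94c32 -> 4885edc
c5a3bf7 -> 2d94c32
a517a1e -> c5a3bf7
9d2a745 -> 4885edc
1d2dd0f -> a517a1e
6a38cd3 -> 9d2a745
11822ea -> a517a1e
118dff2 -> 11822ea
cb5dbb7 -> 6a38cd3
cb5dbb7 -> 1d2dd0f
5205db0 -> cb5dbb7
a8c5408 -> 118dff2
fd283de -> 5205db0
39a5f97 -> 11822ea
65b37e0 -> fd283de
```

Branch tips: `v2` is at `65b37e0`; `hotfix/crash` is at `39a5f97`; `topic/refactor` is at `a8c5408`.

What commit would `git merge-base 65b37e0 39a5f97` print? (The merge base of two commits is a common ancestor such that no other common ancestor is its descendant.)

Ancestors of 65b37e0: {1d2dd0f, 2d94c32, 4885edc, 5205db0, 65b37e0, 6a38cd3, 9d2a745, a517a1e, c5a3bf7, cb5dbb7, fd283de}.
Ancestors of 39a5f97: {11822ea, 2d94c32, 39a5f97, 4885edc, a517a1e, c5a3bf7}.
Common ancestors: {2d94c32, 4885edc, a517a1e, c5a3bf7}.
Among these, a517a1e is not an ancestor of any other common ancestor — it is the merge base.

a517a1e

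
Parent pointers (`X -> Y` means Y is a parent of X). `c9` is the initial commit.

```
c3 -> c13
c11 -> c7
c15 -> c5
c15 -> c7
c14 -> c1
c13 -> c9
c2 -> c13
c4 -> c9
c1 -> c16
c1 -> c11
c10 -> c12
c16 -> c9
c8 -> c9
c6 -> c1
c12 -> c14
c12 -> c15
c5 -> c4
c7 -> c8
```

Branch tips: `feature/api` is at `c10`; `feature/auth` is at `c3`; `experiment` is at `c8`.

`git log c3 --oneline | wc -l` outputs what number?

3

Walking parent pointers from c3: reachable set = {c13, c3, c9}.
That is 3 commits.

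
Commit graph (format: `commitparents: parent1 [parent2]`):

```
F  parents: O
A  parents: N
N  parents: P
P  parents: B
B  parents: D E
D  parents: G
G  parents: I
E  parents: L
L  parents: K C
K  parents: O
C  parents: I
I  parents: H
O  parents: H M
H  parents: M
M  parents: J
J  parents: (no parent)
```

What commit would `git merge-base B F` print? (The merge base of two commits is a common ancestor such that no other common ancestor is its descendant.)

O

Ancestors of B: {B, C, D, E, G, H, I, J, K, L, M, O}.
Ancestors of F: {F, H, J, M, O}.
Common ancestors: {H, J, M, O}.
Among these, O is not an ancestor of any other common ancestor — it is the merge base.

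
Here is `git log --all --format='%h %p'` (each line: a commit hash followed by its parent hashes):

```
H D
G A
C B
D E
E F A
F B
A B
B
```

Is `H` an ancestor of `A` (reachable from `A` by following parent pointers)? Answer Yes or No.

No

Ancestors of A: {A, B}.
H is not in that set, so it is not an ancestor of A.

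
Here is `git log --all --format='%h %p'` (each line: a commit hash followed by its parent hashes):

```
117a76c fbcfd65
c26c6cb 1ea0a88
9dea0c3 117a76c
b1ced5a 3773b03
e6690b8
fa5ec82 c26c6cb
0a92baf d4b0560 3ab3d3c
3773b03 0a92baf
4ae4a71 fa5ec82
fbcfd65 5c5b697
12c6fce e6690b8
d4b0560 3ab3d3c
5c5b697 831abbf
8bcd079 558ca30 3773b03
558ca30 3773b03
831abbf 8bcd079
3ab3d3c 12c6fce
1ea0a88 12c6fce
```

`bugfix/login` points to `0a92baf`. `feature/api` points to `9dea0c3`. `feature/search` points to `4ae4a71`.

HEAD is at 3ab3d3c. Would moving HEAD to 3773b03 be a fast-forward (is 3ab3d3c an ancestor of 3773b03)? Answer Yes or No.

Yes

A fast-forward from 3ab3d3c to 3773b03 is possible iff 3ab3d3c is an ancestor of 3773b03.
Ancestors of 3773b03: {0a92baf, 12c6fce, 3773b03, 3ab3d3c, d4b0560, e6690b8}.
3ab3d3c is among them, so fast-forward is possible.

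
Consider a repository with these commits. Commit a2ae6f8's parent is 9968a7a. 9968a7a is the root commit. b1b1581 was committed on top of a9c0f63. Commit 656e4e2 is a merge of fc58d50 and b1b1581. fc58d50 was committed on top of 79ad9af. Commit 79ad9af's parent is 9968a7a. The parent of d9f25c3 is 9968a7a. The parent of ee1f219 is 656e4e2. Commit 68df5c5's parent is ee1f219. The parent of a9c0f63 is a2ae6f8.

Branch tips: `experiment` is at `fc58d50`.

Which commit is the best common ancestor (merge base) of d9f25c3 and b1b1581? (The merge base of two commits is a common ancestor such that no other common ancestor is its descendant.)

9968a7a

Ancestors of d9f25c3: {9968a7a, d9f25c3}.
Ancestors of b1b1581: {9968a7a, a2ae6f8, a9c0f63, b1b1581}.
Common ancestors: {9968a7a}.
The only common ancestor is 9968a7a, so it is the merge base.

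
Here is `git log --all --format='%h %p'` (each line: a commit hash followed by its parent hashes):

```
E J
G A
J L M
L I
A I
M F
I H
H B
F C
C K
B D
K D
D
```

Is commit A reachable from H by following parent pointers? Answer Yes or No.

No

Ancestors of H: {B, D, H}.
A is not in that set, so it is not an ancestor of H.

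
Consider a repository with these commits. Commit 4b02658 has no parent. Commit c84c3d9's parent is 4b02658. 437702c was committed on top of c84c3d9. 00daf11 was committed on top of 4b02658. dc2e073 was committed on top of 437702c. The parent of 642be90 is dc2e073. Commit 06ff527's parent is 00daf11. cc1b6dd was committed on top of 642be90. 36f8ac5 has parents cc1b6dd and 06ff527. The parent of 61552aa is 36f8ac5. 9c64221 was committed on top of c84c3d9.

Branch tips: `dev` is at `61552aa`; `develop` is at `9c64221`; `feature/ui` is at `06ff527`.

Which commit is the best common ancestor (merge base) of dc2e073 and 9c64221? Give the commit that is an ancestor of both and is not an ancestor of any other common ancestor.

Ancestors of dc2e073: {437702c, 4b02658, c84c3d9, dc2e073}.
Ancestors of 9c64221: {4b02658, 9c64221, c84c3d9}.
Common ancestors: {4b02658, c84c3d9}.
Among these, c84c3d9 is not an ancestor of any other common ancestor — it is the merge base.

c84c3d9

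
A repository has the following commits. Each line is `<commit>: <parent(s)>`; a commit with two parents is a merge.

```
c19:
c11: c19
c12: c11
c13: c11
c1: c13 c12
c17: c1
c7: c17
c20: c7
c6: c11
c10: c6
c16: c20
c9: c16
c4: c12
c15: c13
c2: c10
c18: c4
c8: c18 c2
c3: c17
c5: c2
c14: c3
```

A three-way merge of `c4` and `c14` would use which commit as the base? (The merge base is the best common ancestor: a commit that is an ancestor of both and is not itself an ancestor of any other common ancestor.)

Ancestors of c4: {c11, c12, c19, c4}.
Ancestors of c14: {c1, c11, c12, c13, c14, c17, c19, c3}.
Common ancestors: {c11, c12, c19}.
Among these, c12 is not an ancestor of any other common ancestor — it is the merge base.

c12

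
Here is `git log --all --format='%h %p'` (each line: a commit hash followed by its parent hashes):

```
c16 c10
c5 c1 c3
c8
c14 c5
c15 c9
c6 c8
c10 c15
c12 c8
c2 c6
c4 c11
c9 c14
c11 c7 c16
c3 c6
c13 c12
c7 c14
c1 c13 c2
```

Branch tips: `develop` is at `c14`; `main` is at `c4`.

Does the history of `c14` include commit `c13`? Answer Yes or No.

Ancestors of c14 (commits reachable by following parents): {c1, c12, c13, c14, c2, c3, c5, c6, c8}.
c13 is in that set, so it is an ancestor of c14.

Yes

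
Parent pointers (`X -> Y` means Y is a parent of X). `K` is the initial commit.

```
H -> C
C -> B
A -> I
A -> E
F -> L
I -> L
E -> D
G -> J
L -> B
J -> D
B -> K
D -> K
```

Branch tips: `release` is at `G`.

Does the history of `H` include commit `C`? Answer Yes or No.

Ancestors of H (commits reachable by following parents): {B, C, H, K}.
C is in that set, so it is an ancestor of H.

Yes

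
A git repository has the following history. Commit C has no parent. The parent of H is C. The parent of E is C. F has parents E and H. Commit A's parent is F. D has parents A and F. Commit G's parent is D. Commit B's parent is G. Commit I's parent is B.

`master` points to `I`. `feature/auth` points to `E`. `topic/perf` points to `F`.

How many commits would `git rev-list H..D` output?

4

Reachable from D: {A, C, D, E, F, H}.
Reachable from H: {C, H}.
In D's history but not H's: {A, D, E, F} — 4 commits.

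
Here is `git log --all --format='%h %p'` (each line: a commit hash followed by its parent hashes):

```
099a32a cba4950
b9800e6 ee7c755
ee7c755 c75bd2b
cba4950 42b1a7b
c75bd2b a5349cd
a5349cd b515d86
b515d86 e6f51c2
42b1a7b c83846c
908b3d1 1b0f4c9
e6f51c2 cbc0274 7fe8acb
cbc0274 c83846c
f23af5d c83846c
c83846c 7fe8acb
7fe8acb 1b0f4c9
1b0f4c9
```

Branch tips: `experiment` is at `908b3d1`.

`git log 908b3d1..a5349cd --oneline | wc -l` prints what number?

6

Reachable from a5349cd: {1b0f4c9, 7fe8acb, a5349cd, b515d86, c83846c, cbc0274, e6f51c2}.
Reachable from 908b3d1: {1b0f4c9, 908b3d1}.
In a5349cd's history but not 908b3d1's: {7fe8acb, a5349cd, b515d86, c83846c, cbc0274, e6f51c2} — 6 commits.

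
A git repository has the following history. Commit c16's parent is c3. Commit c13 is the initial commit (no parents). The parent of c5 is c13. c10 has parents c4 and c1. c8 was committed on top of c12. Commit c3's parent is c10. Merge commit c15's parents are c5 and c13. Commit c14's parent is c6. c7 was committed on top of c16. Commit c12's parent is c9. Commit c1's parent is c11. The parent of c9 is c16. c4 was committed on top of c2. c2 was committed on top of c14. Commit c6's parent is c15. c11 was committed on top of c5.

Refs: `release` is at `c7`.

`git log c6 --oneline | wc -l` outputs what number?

Walking parent pointers from c6: reachable set = {c13, c15, c5, c6}.
That is 4 commits.

4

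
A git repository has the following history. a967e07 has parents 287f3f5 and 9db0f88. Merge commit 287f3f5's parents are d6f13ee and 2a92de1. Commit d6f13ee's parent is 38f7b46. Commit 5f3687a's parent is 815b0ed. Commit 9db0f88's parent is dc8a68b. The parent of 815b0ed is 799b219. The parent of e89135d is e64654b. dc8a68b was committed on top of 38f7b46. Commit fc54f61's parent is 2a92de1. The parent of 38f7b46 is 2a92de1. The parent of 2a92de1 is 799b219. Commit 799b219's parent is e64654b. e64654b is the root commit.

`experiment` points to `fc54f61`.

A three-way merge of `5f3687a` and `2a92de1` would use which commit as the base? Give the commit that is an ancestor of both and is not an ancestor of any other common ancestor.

799b219

Ancestors of 5f3687a: {5f3687a, 799b219, 815b0ed, e64654b}.
Ancestors of 2a92de1: {2a92de1, 799b219, e64654b}.
Common ancestors: {799b219, e64654b}.
Among these, 799b219 is not an ancestor of any other common ancestor — it is the merge base.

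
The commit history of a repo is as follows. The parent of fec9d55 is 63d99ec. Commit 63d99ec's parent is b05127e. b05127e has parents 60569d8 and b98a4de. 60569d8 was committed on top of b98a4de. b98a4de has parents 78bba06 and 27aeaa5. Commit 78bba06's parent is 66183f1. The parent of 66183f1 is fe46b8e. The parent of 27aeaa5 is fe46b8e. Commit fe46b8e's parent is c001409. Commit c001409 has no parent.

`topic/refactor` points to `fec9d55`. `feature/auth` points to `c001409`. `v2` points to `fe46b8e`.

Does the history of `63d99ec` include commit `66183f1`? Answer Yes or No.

Ancestors of 63d99ec (commits reachable by following parents): {27aeaa5, 60569d8, 63d99ec, 66183f1, 78bba06, b05127e, b98a4de, c001409, fe46b8e}.
66183f1 is in that set, so it is an ancestor of 63d99ec.

Yes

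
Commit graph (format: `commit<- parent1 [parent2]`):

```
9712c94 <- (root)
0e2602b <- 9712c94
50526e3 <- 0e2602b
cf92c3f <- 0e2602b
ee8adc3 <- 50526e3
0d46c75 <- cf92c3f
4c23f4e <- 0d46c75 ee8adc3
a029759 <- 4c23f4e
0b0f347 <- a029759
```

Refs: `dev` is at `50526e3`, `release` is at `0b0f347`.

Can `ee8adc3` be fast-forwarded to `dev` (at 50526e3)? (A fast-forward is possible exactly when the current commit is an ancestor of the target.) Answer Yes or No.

A fast-forward from ee8adc3 to 50526e3 is possible iff ee8adc3 is an ancestor of 50526e3.
Ancestors of 50526e3: {0e2602b, 50526e3, 9712c94}.
ee8adc3 is not among them, so fast-forward is not possible.

No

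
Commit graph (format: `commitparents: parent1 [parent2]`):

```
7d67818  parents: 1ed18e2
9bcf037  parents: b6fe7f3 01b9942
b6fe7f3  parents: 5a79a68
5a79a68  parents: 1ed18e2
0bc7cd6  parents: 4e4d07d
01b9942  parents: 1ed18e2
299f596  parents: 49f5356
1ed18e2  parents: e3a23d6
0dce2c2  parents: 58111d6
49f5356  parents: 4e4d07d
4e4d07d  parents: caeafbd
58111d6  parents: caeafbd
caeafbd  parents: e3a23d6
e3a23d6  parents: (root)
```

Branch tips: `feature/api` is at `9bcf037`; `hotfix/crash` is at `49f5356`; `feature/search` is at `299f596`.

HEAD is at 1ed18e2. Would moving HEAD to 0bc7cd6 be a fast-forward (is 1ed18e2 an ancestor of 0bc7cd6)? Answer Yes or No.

No

A fast-forward from 1ed18e2 to 0bc7cd6 is possible iff 1ed18e2 is an ancestor of 0bc7cd6.
Ancestors of 0bc7cd6: {0bc7cd6, 4e4d07d, caeafbd, e3a23d6}.
1ed18e2 is not among them, so fast-forward is not possible.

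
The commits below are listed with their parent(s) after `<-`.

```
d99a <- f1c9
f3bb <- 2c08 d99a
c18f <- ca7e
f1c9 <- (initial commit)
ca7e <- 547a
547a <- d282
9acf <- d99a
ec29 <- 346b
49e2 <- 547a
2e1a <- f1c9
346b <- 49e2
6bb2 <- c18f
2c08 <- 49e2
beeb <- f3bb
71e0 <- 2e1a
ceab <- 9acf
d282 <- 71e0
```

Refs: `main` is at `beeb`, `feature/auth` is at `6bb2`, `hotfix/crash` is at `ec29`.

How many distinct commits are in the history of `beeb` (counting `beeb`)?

Walking parent pointers from beeb: reachable set = {2c08, 2e1a, 49e2, 547a, 71e0, beeb, d282, d99a, f1c9, f3bb}.
That is 10 commits.

10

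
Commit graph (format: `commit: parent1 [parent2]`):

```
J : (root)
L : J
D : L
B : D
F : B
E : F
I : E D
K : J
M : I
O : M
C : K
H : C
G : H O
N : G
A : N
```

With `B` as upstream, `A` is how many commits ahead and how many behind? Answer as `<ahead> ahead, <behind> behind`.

11 ahead, 0 behind

Reachable from A: {A, B, C, D, E, F, G, H, I, J, K, L, M, N, O}.
Reachable from B: {B, D, J, L}.
Only in A's history (ahead): {A, C, E, F, G, H, I, K, M, N, O} — 11.
Only in B's history (behind): {} — 0.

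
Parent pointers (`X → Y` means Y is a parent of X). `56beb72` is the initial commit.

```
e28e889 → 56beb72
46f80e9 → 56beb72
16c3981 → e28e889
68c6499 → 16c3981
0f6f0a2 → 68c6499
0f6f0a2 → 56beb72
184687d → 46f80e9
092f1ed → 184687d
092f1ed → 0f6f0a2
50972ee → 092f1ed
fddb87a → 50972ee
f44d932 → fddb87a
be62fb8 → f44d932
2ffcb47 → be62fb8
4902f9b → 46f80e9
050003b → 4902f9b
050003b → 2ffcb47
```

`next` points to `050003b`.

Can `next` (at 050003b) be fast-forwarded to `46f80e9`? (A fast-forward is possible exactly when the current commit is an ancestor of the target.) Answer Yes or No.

No

A fast-forward from 050003b to 46f80e9 is possible iff 050003b is an ancestor of 46f80e9.
Ancestors of 46f80e9: {46f80e9, 56beb72}.
050003b is not among them, so fast-forward is not possible.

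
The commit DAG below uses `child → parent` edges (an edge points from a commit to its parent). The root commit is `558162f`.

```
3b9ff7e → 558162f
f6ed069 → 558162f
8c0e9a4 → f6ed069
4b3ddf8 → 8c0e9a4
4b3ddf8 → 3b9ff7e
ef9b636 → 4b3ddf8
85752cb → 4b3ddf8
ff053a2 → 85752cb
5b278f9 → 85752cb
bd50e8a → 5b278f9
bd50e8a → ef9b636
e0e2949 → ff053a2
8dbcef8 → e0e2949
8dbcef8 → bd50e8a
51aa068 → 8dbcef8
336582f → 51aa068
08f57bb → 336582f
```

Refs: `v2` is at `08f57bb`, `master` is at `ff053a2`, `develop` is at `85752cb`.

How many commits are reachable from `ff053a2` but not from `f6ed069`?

5

Reachable from ff053a2: {3b9ff7e, 4b3ddf8, 558162f, 85752cb, 8c0e9a4, f6ed069, ff053a2}.
Reachable from f6ed069: {558162f, f6ed069}.
In ff053a2's history but not f6ed069's: {3b9ff7e, 4b3ddf8, 85752cb, 8c0e9a4, ff053a2} — 5 commits.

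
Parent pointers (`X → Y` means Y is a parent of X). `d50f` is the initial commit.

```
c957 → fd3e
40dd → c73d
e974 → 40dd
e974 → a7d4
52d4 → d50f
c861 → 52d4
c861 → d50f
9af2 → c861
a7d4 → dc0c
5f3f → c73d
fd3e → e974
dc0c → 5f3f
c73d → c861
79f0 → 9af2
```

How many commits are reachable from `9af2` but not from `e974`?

Reachable from 9af2: {52d4, 9af2, c861, d50f}.
Reachable from e974: {40dd, 52d4, 5f3f, a7d4, c73d, c861, d50f, dc0c, e974}.
In 9af2's history but not e974's: {9af2} — 1 commit.

1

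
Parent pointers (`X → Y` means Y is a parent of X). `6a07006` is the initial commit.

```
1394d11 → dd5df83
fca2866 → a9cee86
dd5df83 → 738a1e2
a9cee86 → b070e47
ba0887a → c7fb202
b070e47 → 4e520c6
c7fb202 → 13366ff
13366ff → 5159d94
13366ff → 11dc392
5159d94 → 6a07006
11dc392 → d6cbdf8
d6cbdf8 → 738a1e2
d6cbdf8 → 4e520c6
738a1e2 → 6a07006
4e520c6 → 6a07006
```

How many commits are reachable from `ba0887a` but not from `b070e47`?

Reachable from ba0887a: {11dc392, 13366ff, 4e520c6, 5159d94, 6a07006, 738a1e2, ba0887a, c7fb202, d6cbdf8}.
Reachable from b070e47: {4e520c6, 6a07006, b070e47}.
In ba0887a's history but not b070e47's: {11dc392, 13366ff, 5159d94, 738a1e2, ba0887a, c7fb202, d6cbdf8} — 7 commits.

7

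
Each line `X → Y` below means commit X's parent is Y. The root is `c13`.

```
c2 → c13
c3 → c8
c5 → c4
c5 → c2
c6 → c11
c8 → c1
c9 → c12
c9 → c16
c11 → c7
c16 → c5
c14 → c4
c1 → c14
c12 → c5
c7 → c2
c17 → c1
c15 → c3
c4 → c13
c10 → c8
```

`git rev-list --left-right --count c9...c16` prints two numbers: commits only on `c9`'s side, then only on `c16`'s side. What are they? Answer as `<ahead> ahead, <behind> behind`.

2 ahead, 0 behind

Reachable from c9: {c12, c13, c16, c2, c4, c5, c9}.
Reachable from c16: {c13, c16, c2, c4, c5}.
Only in c9's history (ahead): {c12, c9} — 2.
Only in c16's history (behind): {} — 0.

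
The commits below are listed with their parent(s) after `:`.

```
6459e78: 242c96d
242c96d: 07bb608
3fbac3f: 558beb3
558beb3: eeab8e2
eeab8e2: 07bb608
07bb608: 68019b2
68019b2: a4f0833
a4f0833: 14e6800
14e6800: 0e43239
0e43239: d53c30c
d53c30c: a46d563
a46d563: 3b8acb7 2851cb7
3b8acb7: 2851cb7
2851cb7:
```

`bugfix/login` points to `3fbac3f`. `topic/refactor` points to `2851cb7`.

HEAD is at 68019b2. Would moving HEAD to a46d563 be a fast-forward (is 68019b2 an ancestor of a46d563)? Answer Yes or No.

No

A fast-forward from 68019b2 to a46d563 is possible iff 68019b2 is an ancestor of a46d563.
Ancestors of a46d563: {2851cb7, 3b8acb7, a46d563}.
68019b2 is not among them, so fast-forward is not possible.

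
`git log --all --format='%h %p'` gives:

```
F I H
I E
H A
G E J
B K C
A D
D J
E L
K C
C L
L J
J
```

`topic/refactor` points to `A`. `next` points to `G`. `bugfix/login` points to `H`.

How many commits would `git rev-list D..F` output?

Reachable from F: {A, D, E, F, H, I, J, L}.
Reachable from D: {D, J}.
In F's history but not D's: {A, E, F, H, I, L} — 6 commits.

6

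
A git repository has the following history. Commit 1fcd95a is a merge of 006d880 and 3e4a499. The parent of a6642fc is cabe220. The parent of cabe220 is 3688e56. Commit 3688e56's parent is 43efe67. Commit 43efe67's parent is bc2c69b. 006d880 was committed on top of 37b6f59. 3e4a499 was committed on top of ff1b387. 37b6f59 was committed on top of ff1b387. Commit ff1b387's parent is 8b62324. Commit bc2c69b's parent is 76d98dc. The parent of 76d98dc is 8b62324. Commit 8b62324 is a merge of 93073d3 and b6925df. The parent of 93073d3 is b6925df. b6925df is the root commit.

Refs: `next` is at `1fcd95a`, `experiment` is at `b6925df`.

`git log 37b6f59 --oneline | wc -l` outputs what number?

5

Walking parent pointers from 37b6f59: reachable set = {37b6f59, 8b62324, 93073d3, b6925df, ff1b387}.
That is 5 commits.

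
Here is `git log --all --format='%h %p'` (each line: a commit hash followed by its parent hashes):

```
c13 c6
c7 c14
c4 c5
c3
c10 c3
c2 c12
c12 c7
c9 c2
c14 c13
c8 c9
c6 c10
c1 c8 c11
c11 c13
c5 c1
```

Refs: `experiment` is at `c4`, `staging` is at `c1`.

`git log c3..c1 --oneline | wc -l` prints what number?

Reachable from c1: {c1, c10, c11, c12, c13, c14, c2, c3, c6, c7, c8, c9}.
Reachable from c3: {c3}.
In c1's history but not c3's: {c1, c10, c11, c12, c13, c14, c2, c6, c7, c8, c9} — 11 commits.

11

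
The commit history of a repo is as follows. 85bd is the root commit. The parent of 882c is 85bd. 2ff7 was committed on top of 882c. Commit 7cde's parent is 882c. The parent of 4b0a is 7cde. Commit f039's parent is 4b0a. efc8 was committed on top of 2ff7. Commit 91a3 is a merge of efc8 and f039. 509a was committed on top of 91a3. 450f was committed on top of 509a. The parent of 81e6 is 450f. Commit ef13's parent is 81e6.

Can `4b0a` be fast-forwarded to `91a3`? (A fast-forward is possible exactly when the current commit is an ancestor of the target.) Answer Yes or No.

Yes

A fast-forward from 4b0a to 91a3 is possible iff 4b0a is an ancestor of 91a3.
Ancestors of 91a3: {2ff7, 4b0a, 7cde, 85bd, 882c, 91a3, efc8, f039}.
4b0a is among them, so fast-forward is possible.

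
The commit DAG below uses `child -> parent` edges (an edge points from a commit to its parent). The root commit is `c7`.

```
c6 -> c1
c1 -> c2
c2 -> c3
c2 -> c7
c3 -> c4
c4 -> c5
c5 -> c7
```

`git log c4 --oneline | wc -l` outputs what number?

Walking parent pointers from c4: reachable set = {c4, c5, c7}.
That is 3 commits.

3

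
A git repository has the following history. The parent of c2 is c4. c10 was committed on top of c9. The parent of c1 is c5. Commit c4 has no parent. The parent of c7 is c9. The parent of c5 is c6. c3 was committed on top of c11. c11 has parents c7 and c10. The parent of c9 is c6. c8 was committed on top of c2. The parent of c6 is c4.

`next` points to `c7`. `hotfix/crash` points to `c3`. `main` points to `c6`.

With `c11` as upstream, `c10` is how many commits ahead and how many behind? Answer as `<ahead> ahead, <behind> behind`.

Reachable from c10: {c10, c4, c6, c9}.
Reachable from c11: {c10, c11, c4, c6, c7, c9}.
Only in c10's history (ahead): {} — 0.
Only in c11's history (behind): {c11, c7} — 2.

0 ahead, 2 behind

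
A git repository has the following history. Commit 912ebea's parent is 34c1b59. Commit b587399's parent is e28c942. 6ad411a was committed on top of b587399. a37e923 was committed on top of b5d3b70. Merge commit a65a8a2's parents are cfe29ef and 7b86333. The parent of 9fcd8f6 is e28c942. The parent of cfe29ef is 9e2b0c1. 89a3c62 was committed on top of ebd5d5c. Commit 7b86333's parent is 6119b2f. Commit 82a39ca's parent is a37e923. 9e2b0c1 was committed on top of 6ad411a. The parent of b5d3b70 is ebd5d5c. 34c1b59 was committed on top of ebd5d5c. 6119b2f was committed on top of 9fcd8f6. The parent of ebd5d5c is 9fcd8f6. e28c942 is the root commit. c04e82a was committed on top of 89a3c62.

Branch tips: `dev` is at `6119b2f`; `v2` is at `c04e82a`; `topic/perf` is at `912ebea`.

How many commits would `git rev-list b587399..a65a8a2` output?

Reachable from a65a8a2: {6119b2f, 6ad411a, 7b86333, 9e2b0c1, 9fcd8f6, a65a8a2, b587399, cfe29ef, e28c942}.
Reachable from b587399: {b587399, e28c942}.
In a65a8a2's history but not b587399's: {6119b2f, 6ad411a, 7b86333, 9e2b0c1, 9fcd8f6, a65a8a2, cfe29ef} — 7 commits.

7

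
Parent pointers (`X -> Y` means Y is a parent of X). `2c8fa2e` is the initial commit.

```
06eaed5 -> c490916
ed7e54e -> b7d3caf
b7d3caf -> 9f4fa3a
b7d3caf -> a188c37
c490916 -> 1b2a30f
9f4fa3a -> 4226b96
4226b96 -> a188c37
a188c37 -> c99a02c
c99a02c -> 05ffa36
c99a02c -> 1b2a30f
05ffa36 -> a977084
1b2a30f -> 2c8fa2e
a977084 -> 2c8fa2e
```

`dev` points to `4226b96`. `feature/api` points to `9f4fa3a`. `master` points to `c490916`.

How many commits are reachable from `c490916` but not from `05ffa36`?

Reachable from c490916: {1b2a30f, 2c8fa2e, c490916}.
Reachable from 05ffa36: {05ffa36, 2c8fa2e, a977084}.
In c490916's history but not 05ffa36's: {1b2a30f, c490916} — 2 commits.

2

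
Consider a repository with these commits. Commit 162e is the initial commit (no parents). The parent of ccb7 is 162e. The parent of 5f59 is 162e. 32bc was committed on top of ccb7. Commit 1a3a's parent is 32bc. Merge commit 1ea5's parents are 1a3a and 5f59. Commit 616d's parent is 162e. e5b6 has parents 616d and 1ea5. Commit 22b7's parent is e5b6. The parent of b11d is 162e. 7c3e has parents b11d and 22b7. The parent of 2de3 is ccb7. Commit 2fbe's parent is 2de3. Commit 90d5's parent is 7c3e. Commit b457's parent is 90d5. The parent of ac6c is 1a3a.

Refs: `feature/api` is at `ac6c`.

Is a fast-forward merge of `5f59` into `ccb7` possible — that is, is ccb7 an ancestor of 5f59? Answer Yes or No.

No

A fast-forward from ccb7 to 5f59 is possible iff ccb7 is an ancestor of 5f59.
Ancestors of 5f59: {162e, 5f59}.
ccb7 is not among them, so fast-forward is not possible.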